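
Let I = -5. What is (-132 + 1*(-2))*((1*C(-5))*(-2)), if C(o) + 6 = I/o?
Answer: -1340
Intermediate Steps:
C(o) = -6 - 5/o
(-132 + 1*(-2))*((1*C(-5))*(-2)) = (-132 + 1*(-2))*((1*(-6 - 5/(-5)))*(-2)) = (-132 - 2)*((1*(-6 - 5*(-⅕)))*(-2)) = -134*1*(-6 + 1)*(-2) = -134*1*(-5)*(-2) = -(-670)*(-2) = -134*10 = -1340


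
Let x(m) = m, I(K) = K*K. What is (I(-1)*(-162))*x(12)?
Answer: -1944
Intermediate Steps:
I(K) = K**2
(I(-1)*(-162))*x(12) = ((-1)**2*(-162))*12 = (1*(-162))*12 = -162*12 = -1944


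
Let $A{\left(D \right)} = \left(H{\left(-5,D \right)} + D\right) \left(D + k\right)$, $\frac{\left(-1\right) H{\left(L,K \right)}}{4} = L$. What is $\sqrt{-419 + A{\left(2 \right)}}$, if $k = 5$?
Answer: $i \sqrt{265} \approx 16.279 i$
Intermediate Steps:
$H{\left(L,K \right)} = - 4 L$
$A{\left(D \right)} = \left(5 + D\right) \left(20 + D\right)$ ($A{\left(D \right)} = \left(\left(-4\right) \left(-5\right) + D\right) \left(D + 5\right) = \left(20 + D\right) \left(5 + D\right) = \left(5 + D\right) \left(20 + D\right)$)
$\sqrt{-419 + A{\left(2 \right)}} = \sqrt{-419 + \left(100 + 2^{2} + 25 \cdot 2\right)} = \sqrt{-419 + \left(100 + 4 + 50\right)} = \sqrt{-419 + 154} = \sqrt{-265} = i \sqrt{265}$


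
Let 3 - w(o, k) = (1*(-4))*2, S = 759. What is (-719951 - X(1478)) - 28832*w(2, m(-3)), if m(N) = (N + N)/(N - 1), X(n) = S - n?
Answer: -1036384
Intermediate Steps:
X(n) = 759 - n
m(N) = 2*N/(-1 + N) (m(N) = (2*N)/(-1 + N) = 2*N/(-1 + N))
w(o, k) = 11 (w(o, k) = 3 - 1*(-4)*2 = 3 - (-4)*2 = 3 - 1*(-8) = 3 + 8 = 11)
(-719951 - X(1478)) - 28832*w(2, m(-3)) = (-719951 - (759 - 1*1478)) - 28832*11 = (-719951 - (759 - 1478)) - 1*317152 = (-719951 - 1*(-719)) - 317152 = (-719951 + 719) - 317152 = -719232 - 317152 = -1036384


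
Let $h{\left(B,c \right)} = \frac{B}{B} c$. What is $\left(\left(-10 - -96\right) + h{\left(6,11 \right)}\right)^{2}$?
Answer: $9409$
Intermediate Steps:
$h{\left(B,c \right)} = c$ ($h{\left(B,c \right)} = 1 c = c$)
$\left(\left(-10 - -96\right) + h{\left(6,11 \right)}\right)^{2} = \left(\left(-10 - -96\right) + 11\right)^{2} = \left(\left(-10 + 96\right) + 11\right)^{2} = \left(86 + 11\right)^{2} = 97^{2} = 9409$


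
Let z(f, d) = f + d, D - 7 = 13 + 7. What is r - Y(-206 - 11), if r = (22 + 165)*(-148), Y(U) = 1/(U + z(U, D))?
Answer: -11264131/407 ≈ -27676.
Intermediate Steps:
D = 27 (D = 7 + (13 + 7) = 7 + 20 = 27)
z(f, d) = d + f
Y(U) = 1/(27 + 2*U) (Y(U) = 1/(U + (27 + U)) = 1/(27 + 2*U))
r = -27676 (r = 187*(-148) = -27676)
r - Y(-206 - 11) = -27676 - 1/(27 + 2*(-206 - 11)) = -27676 - 1/(27 + 2*(-217)) = -27676 - 1/(27 - 434) = -27676 - 1/(-407) = -27676 - 1*(-1/407) = -27676 + 1/407 = -11264131/407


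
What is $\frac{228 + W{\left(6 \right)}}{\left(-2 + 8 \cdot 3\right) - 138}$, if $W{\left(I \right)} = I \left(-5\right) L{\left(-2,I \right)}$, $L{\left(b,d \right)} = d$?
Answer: $- \frac{12}{29} \approx -0.41379$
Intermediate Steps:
$W{\left(I \right)} = - 5 I^{2}$ ($W{\left(I \right)} = I \left(-5\right) I = - 5 I I = - 5 I^{2}$)
$\frac{228 + W{\left(6 \right)}}{\left(-2 + 8 \cdot 3\right) - 138} = \frac{228 - 5 \cdot 6^{2}}{\left(-2 + 8 \cdot 3\right) - 138} = \frac{228 - 180}{\left(-2 + 24\right) - 138} = \frac{228 - 180}{22 - 138} = \frac{48}{-116} = 48 \left(- \frac{1}{116}\right) = - \frac{12}{29}$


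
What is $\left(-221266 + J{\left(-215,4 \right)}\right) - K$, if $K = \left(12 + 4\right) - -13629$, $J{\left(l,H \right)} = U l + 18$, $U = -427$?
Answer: $-143088$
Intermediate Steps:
$J{\left(l,H \right)} = 18 - 427 l$ ($J{\left(l,H \right)} = - 427 l + 18 = 18 - 427 l$)
$K = 13645$ ($K = 16 + 13629 = 13645$)
$\left(-221266 + J{\left(-215,4 \right)}\right) - K = \left(-221266 + \left(18 - -91805\right)\right) - 13645 = \left(-221266 + \left(18 + 91805\right)\right) - 13645 = \left(-221266 + 91823\right) - 13645 = -129443 - 13645 = -143088$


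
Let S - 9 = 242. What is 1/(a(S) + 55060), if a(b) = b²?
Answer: 1/118061 ≈ 8.4702e-6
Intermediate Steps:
S = 251 (S = 9 + 242 = 251)
1/(a(S) + 55060) = 1/(251² + 55060) = 1/(63001 + 55060) = 1/118061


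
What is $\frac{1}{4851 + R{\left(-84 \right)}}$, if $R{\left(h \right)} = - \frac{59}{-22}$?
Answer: $\frac{22}{106781} \approx 0.00020603$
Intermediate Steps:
$R{\left(h \right)} = \frac{59}{22}$ ($R{\left(h \right)} = \left(-59\right) \left(- \frac{1}{22}\right) = \frac{59}{22}$)
$\frac{1}{4851 + R{\left(-84 \right)}} = \frac{1}{4851 + \frac{59}{22}} = \frac{1}{\frac{106781}{22}} = \frac{22}{106781}$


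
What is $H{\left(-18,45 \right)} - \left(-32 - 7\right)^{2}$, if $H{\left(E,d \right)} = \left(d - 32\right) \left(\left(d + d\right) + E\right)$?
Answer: $-585$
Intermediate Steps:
$H{\left(E,d \right)} = \left(-32 + d\right) \left(E + 2 d\right)$ ($H{\left(E,d \right)} = \left(-32 + d\right) \left(2 d + E\right) = \left(-32 + d\right) \left(E + 2 d\right)$)
$H{\left(-18,45 \right)} - \left(-32 - 7\right)^{2} = \left(\left(-64\right) 45 - -576 + 2 \cdot 45^{2} - 810\right) - \left(-32 - 7\right)^{2} = \left(-2880 + 576 + 2 \cdot 2025 - 810\right) - \left(-39\right)^{2} = \left(-2880 + 576 + 4050 - 810\right) - 1521 = 936 - 1521 = -585$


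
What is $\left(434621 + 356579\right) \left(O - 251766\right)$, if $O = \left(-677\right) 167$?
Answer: $-288649540000$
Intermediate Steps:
$O = -113059$
$\left(434621 + 356579\right) \left(O - 251766\right) = \left(434621 + 356579\right) \left(-113059 - 251766\right) = 791200 \left(-364825\right) = -288649540000$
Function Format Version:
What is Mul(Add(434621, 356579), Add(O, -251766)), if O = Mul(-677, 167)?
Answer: -288649540000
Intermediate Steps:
O = -113059
Mul(Add(434621, 356579), Add(O, -251766)) = Mul(Add(434621, 356579), Add(-113059, -251766)) = Mul(791200, -364825) = -288649540000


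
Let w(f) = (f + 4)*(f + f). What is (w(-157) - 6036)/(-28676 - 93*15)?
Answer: -42006/30071 ≈ -1.3969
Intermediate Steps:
w(f) = 2*f*(4 + f) (w(f) = (4 + f)*(2*f) = 2*f*(4 + f))
(w(-157) - 6036)/(-28676 - 93*15) = (2*(-157)*(4 - 157) - 6036)/(-28676 - 93*15) = (2*(-157)*(-153) - 6036)/(-28676 - 1395) = (48042 - 6036)/(-30071) = 42006*(-1/30071) = -42006/30071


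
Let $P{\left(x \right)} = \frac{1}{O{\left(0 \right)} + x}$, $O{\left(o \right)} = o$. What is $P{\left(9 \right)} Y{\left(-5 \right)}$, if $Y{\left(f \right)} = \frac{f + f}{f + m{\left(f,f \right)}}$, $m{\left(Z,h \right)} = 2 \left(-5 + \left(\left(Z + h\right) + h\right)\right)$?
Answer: $\frac{2}{81} \approx 0.024691$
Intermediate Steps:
$m{\left(Z,h \right)} = -10 + 2 Z + 4 h$ ($m{\left(Z,h \right)} = 2 \left(-5 + \left(Z + 2 h\right)\right) = 2 \left(-5 + Z + 2 h\right) = -10 + 2 Z + 4 h$)
$P{\left(x \right)} = \frac{1}{x}$ ($P{\left(x \right)} = \frac{1}{0 + x} = \frac{1}{x}$)
$Y{\left(f \right)} = \frac{2 f}{-10 + 7 f}$ ($Y{\left(f \right)} = \frac{f + f}{f + \left(-10 + 2 f + 4 f\right)} = \frac{2 f}{f + \left(-10 + 6 f\right)} = \frac{2 f}{-10 + 7 f}$)
$P{\left(9 \right)} Y{\left(-5 \right)} = \frac{2 \left(-5\right) \frac{1}{-10 + 7 \left(-5\right)}}{9} = \frac{2 \left(-5\right) \frac{1}{-10 - 35}}{9} = \frac{2 \left(-5\right) \frac{1}{-45}}{9} = \frac{2 \left(-5\right) \left(- \frac{1}{45}\right)}{9} = \frac{1}{9} \cdot \frac{2}{9} = \frac{2}{81}$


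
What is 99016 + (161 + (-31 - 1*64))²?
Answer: 103372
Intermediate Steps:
99016 + (161 + (-31 - 1*64))² = 99016 + (161 + (-31 - 64))² = 99016 + (161 - 95)² = 99016 + 66² = 99016 + 4356 = 103372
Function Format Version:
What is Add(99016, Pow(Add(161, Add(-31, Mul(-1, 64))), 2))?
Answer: 103372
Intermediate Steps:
Add(99016, Pow(Add(161, Add(-31, Mul(-1, 64))), 2)) = Add(99016, Pow(Add(161, Add(-31, -64)), 2)) = Add(99016, Pow(Add(161, -95), 2)) = Add(99016, Pow(66, 2)) = Add(99016, 4356) = 103372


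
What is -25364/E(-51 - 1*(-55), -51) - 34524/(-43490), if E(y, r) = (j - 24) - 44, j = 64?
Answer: 137902307/21745 ≈ 6341.8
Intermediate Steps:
E(y, r) = -4 (E(y, r) = (64 - 24) - 44 = 40 - 44 = -4)
-25364/E(-51 - 1*(-55), -51) - 34524/(-43490) = -25364/(-4) - 34524/(-43490) = -25364*(-1/4) - 34524*(-1/43490) = 6341 + 17262/21745 = 137902307/21745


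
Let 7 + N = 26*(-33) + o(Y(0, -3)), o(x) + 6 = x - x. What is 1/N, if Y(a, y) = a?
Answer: -1/871 ≈ -0.0011481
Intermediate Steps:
o(x) = -6 (o(x) = -6 + (x - x) = -6 + 0 = -6)
N = -871 (N = -7 + (26*(-33) - 6) = -7 + (-858 - 6) = -7 - 864 = -871)
1/N = 1/(-871) = -1/871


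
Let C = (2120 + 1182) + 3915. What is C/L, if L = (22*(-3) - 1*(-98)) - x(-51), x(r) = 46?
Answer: -1031/2 ≈ -515.50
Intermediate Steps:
C = 7217 (C = 3302 + 3915 = 7217)
L = -14 (L = (22*(-3) - 1*(-98)) - 1*46 = (-66 + 98) - 46 = 32 - 46 = -14)
C/L = 7217/(-14) = 7217*(-1/14) = -1031/2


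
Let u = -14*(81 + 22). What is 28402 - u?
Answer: 29844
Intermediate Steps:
u = -1442 (u = -14*103 = -1442)
28402 - u = 28402 - 1*(-1442) = 28402 + 1442 = 29844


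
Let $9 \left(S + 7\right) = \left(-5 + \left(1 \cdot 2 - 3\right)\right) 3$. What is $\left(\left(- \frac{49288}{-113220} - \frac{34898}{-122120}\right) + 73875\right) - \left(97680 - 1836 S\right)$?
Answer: $- \frac{13939899502087}{345660660} \approx -40328.0$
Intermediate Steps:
$S = -9$ ($S = -7 + \frac{\left(-5 + \left(1 \cdot 2 - 3\right)\right) 3}{9} = -7 + \frac{\left(-5 + \left(2 - 3\right)\right) 3}{9} = -7 + \frac{\left(-5 - 1\right) 3}{9} = -7 + \frac{\left(-6\right) 3}{9} = -7 + \frac{1}{9} \left(-18\right) = -7 - 2 = -9$)
$\left(\left(- \frac{49288}{-113220} - \frac{34898}{-122120}\right) + 73875\right) - \left(97680 - 1836 S\right) = \left(\left(- \frac{49288}{-113220} - \frac{34898}{-122120}\right) + 73875\right) - \left(97680 - -16524\right) = \left(\left(\left(-49288\right) \left(- \frac{1}{113220}\right) - - \frac{17449}{61060}\right) + 73875\right) - 114204 = \left(\left(\frac{12322}{28305} + \frac{17449}{61060}\right) + 73875\right) - 114204 = \left(\frac{249255053}{345660660} + 73875\right) - 114204 = \frac{25535930512553}{345660660} - 114204 = - \frac{13939899502087}{345660660}$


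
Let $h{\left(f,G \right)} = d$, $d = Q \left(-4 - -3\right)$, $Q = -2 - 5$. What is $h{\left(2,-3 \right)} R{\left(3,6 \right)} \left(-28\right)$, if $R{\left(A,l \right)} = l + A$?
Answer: $-1764$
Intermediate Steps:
$R{\left(A,l \right)} = A + l$
$Q = -7$
$d = 7$ ($d = - 7 \left(-4 - -3\right) = - 7 \left(-4 + 3\right) = \left(-7\right) \left(-1\right) = 7$)
$h{\left(f,G \right)} = 7$
$h{\left(2,-3 \right)} R{\left(3,6 \right)} \left(-28\right) = 7 \left(3 + 6\right) \left(-28\right) = 7 \cdot 9 \left(-28\right) = 63 \left(-28\right) = -1764$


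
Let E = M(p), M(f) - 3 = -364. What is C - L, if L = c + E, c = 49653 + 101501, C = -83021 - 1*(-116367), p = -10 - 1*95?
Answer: -117447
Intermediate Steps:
p = -105 (p = -10 - 95 = -105)
C = 33346 (C = -83021 + 116367 = 33346)
M(f) = -361 (M(f) = 3 - 364 = -361)
E = -361
c = 151154
L = 150793 (L = 151154 - 361 = 150793)
C - L = 33346 - 1*150793 = 33346 - 150793 = -117447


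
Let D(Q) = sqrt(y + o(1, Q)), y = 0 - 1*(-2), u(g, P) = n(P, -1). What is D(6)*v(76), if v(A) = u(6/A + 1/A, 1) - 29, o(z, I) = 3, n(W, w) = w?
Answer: -30*sqrt(5) ≈ -67.082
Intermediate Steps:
u(g, P) = -1
y = 2 (y = 0 + 2 = 2)
v(A) = -30 (v(A) = -1 - 29 = -30)
D(Q) = sqrt(5) (D(Q) = sqrt(2 + 3) = sqrt(5))
D(6)*v(76) = sqrt(5)*(-30) = -30*sqrt(5)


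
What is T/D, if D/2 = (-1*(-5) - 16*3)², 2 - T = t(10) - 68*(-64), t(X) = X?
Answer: -2180/1849 ≈ -1.1790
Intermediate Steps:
T = -4360 (T = 2 - (10 - 68*(-64)) = 2 - (10 + 4352) = 2 - 1*4362 = 2 - 4362 = -4360)
D = 3698 (D = 2*(-1*(-5) - 16*3)² = 2*(5 - 48)² = 2*(-43)² = 2*1849 = 3698)
T/D = -4360/3698 = -4360*1/3698 = -2180/1849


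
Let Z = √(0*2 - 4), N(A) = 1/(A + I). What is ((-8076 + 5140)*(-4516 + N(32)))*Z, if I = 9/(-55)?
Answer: 46432610992*I/1751 ≈ 2.6518e+7*I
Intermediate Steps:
I = -9/55 (I = 9*(-1/55) = -9/55 ≈ -0.16364)
N(A) = 1/(-9/55 + A) (N(A) = 1/(A - 9/55) = 1/(-9/55 + A))
Z = 2*I (Z = √(0 - 4) = √(-4) = 2*I ≈ 2.0*I)
((-8076 + 5140)*(-4516 + N(32)))*Z = ((-8076 + 5140)*(-4516 + 55/(-9 + 55*32)))*(2*I) = (-2936*(-4516 + 55/(-9 + 1760)))*(2*I) = (-2936*(-4516 + 55/1751))*(2*I) = (-2936*(-7907461/1751))*(2*I) = 23216305496*(2*I)/1751 = 46432610992*I/1751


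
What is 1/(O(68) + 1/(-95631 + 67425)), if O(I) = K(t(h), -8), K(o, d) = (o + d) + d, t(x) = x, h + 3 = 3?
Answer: -28206/451297 ≈ -0.062500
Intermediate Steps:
h = 0 (h = -3 + 3 = 0)
K(o, d) = o + 2*d (K(o, d) = (d + o) + d = o + 2*d)
O(I) = -16 (O(I) = 0 + 2*(-8) = 0 - 16 = -16)
1/(O(68) + 1/(-95631 + 67425)) = 1/(-16 + 1/(-95631 + 67425)) = 1/(-16 + 1/(-28206)) = 1/(-16 - 1/28206) = 1/(-451297/28206) = -28206/451297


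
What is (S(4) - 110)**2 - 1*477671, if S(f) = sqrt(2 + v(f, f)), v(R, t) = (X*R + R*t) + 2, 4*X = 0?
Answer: -465551 - 440*sqrt(5) ≈ -4.6654e+5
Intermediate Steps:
X = 0 (X = (1/4)*0 = 0)
v(R, t) = 2 + R*t (v(R, t) = (0*R + R*t) + 2 = (0 + R*t) + 2 = R*t + 2 = 2 + R*t)
S(f) = sqrt(4 + f**2) (S(f) = sqrt(2 + (2 + f*f)) = sqrt(2 + (2 + f**2)) = sqrt(4 + f**2))
(S(4) - 110)**2 - 1*477671 = (sqrt(4 + 4**2) - 110)**2 - 1*477671 = (sqrt(4 + 16) - 110)**2 - 477671 = (sqrt(20) - 110)**2 - 477671 = (2*sqrt(5) - 110)**2 - 477671 = (-110 + 2*sqrt(5))**2 - 477671 = -477671 + (-110 + 2*sqrt(5))**2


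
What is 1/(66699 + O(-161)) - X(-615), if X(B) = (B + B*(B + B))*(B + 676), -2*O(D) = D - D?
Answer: -3075219758564/66699 ≈ -4.6106e+7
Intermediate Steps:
O(D) = 0 (O(D) = -(D - D)/2 = -1/2*0 = 0)
X(B) = (676 + B)*(B + 2*B**2) (X(B) = (B + B*(2*B))*(676 + B) = (B + 2*B**2)*(676 + B) = (676 + B)*(B + 2*B**2))
1/(66699 + O(-161)) - X(-615) = 1/(66699 + 0) - (-615)*(676 + 2*(-615)**2 + 1353*(-615)) = 1/66699 - (-615)*(676 + 2*378225 - 832095) = 1/66699 - (-615)*(676 + 756450 - 832095) = 1/66699 - (-615)*(-74969) = 1/66699 - 1*46105935 = 1/66699 - 46105935 = -3075219758564/66699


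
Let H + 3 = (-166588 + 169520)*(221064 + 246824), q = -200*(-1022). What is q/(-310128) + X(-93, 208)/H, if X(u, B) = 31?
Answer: -2503621807886/3798646040397 ≈ -0.65908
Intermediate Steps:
q = 204400
H = 1371847613 (H = -3 + (-166588 + 169520)*(221064 + 246824) = -3 + 2932*467888 = -3 + 1371847616 = 1371847613)
q/(-310128) + X(-93, 208)/H = 204400/(-310128) + 31/1371847613 = 204400*(-1/310128) + 31*(1/1371847613) = -1825/2769 + 31/1371847613 = -2503621807886/3798646040397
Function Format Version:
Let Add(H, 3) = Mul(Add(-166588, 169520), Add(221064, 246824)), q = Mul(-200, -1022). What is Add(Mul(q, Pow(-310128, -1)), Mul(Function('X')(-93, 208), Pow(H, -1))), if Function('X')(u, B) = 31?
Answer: Rational(-2503621807886, 3798646040397) ≈ -0.65908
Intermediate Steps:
q = 204400
H = 1371847613 (H = Add(-3, Mul(Add(-166588, 169520), Add(221064, 246824))) = Add(-3, Mul(2932, 467888)) = Add(-3, 1371847616) = 1371847613)
Add(Mul(q, Pow(-310128, -1)), Mul(Function('X')(-93, 208), Pow(H, -1))) = Add(Mul(204400, Pow(-310128, -1)), Mul(31, Pow(1371847613, -1))) = Add(Mul(204400, Rational(-1, 310128)), Mul(31, Rational(1, 1371847613))) = Add(Rational(-1825, 2769), Rational(31, 1371847613)) = Rational(-2503621807886, 3798646040397)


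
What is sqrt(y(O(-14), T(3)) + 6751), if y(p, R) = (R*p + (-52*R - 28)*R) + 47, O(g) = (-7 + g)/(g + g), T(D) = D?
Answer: 3*sqrt(2777)/2 ≈ 79.046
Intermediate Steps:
O(g) = (-7 + g)/(2*g) (O(g) = (-7 + g)/((2*g)) = (-7 + g)*(1/(2*g)) = (-7 + g)/(2*g))
y(p, R) = 47 + R*p + R*(-28 - 52*R) (y(p, R) = (R*p + (-28 - 52*R)*R) + 47 = (R*p + R*(-28 - 52*R)) + 47 = 47 + R*p + R*(-28 - 52*R))
sqrt(y(O(-14), T(3)) + 6751) = sqrt((47 - 52*3**2 - 28*3 + 3*((1/2)*(-7 - 14)/(-14))) + 6751) = sqrt((47 - 52*9 - 84 + 3*((1/2)*(-1/14)*(-21))) + 6751) = sqrt((47 - 468 - 84 + 3*(3/4)) + 6751) = sqrt((47 - 468 - 84 + 9/4) + 6751) = sqrt(-2011/4 + 6751) = sqrt(24993/4) = 3*sqrt(2777)/2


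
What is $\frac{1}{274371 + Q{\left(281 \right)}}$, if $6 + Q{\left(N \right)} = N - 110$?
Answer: $\frac{1}{274536} \approx 3.6425 \cdot 10^{-6}$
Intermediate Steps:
$Q{\left(N \right)} = -116 + N$ ($Q{\left(N \right)} = -6 + \left(N - 110\right) = -6 + \left(-110 + N\right) = -116 + N$)
$\frac{1}{274371 + Q{\left(281 \right)}} = \frac{1}{274371 + \left(-116 + 281\right)} = \frac{1}{274371 + 165} = \frac{1}{274536}$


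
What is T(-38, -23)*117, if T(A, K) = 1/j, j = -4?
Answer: -117/4 ≈ -29.250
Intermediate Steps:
T(A, K) = -¼ (T(A, K) = 1/(-4) = -¼)
T(-38, -23)*117 = -¼*117 = -117/4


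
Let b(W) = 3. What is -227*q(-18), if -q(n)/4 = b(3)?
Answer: 2724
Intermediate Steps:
q(n) = -12 (q(n) = -4*3 = -12)
-227*q(-18) = -227*(-12) = 2724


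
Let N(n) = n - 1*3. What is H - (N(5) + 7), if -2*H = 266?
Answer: -142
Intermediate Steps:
H = -133 (H = -1/2*266 = -133)
N(n) = -3 + n (N(n) = n - 3 = -3 + n)
H - (N(5) + 7) = -133 - ((-3 + 5) + 7) = -133 - (2 + 7) = -133 - 1*9 = -133 - 9 = -142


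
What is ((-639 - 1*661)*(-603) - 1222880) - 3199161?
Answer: -3638141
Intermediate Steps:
((-639 - 1*661)*(-603) - 1222880) - 3199161 = ((-639 - 661)*(-603) - 1222880) - 3199161 = (-1300*(-603) - 1222880) - 3199161 = (783900 - 1222880) - 3199161 = -438980 - 3199161 = -3638141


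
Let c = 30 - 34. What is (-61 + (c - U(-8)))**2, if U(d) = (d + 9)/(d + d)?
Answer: 1079521/256 ≈ 4216.9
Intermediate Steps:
c = -4
U(d) = (9 + d)/(2*d) (U(d) = (9 + d)/((2*d)) = (9 + d)*(1/(2*d)) = (9 + d)/(2*d))
(-61 + (c - U(-8)))**2 = (-61 + (-4 - (9 - 8)/(2*(-8))))**2 = (-61 + (-4 - (-1)/(2*8)))**2 = (-61 + (-4 - 1*(-1/16)))**2 = (-61 + (-4 + 1/16))**2 = (-61 - 63/16)**2 = (-1039/16)**2 = 1079521/256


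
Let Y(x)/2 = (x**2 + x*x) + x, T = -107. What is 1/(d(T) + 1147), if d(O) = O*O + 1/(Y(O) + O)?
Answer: 45475/572803101 ≈ 7.9390e-5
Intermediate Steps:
Y(x) = 2*x + 4*x**2 (Y(x) = 2*((x**2 + x*x) + x) = 2*((x**2 + x**2) + x) = 2*(2*x**2 + x) = 2*(x + 2*x**2) = 2*x + 4*x**2)
d(O) = O**2 + 1/(O + 2*O*(1 + 2*O)) (d(O) = O*O + 1/(2*O*(1 + 2*O) + O) = O**2 + 1/(O + 2*O*(1 + 2*O)))
1/(d(T) + 1147) = 1/((1 + 3*(-107)**3 + 4*(-107)**4)/((-107)*(3 + 4*(-107))) + 1147) = 1/(-(1 + 3*(-1225043) + 4*131079601)/(107*(3 - 428)) + 1147) = 1/(-1/107*(1 - 3675129 + 524318404)/(-425) + 1147) = 1/(-1/107*(-1/425)*520643276 + 1147) = 1/(520643276/45475 + 1147) = 1/(572803101/45475) = 45475/572803101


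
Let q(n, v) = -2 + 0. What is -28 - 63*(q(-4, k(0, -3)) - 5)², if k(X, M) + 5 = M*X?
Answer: -3115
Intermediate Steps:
k(X, M) = -5 + M*X
q(n, v) = -2
-28 - 63*(q(-4, k(0, -3)) - 5)² = -28 - 63*(-2 - 5)² = -28 - 63*(-7)² = -28 - 63*49 = -28 - 3087 = -3115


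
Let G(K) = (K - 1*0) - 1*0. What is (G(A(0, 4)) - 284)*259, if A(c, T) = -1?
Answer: -73815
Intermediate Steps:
G(K) = K (G(K) = (K + 0) + 0 = K + 0 = K)
(G(A(0, 4)) - 284)*259 = (-1 - 284)*259 = -285*259 = -73815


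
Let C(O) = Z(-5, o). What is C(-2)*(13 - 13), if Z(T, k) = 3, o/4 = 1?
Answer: 0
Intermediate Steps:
o = 4 (o = 4*1 = 4)
C(O) = 3
C(-2)*(13 - 13) = 3*(13 - 13) = 3*0 = 0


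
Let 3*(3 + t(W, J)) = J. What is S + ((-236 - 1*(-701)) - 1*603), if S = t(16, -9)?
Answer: -144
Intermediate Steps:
t(W, J) = -3 + J/3
S = -6 (S = -3 + (⅓)*(-9) = -3 - 3 = -6)
S + ((-236 - 1*(-701)) - 1*603) = -6 + ((-236 - 1*(-701)) - 1*603) = -6 + ((-236 + 701) - 603) = -6 + (465 - 603) = -6 - 138 = -144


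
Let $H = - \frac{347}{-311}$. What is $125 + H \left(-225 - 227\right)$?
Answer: $- \frac{117969}{311} \approx -379.32$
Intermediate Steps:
$H = \frac{347}{311}$ ($H = \left(-347\right) \left(- \frac{1}{311}\right) = \frac{347}{311} \approx 1.1158$)
$125 + H \left(-225 - 227\right) = 125 + \frac{347 \left(-225 - 227\right)}{311} = 125 + \frac{347}{311} \left(-452\right) = 125 - \frac{156844}{311} = - \frac{117969}{311}$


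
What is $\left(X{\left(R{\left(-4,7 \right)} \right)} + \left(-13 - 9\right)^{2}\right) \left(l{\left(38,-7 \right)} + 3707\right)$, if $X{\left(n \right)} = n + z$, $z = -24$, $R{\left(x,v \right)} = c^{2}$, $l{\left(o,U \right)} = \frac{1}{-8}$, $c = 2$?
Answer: $1719990$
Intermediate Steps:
$l{\left(o,U \right)} = - \frac{1}{8}$
$R{\left(x,v \right)} = 4$ ($R{\left(x,v \right)} = 2^{2} = 4$)
$X{\left(n \right)} = -24 + n$ ($X{\left(n \right)} = n - 24 = -24 + n$)
$\left(X{\left(R{\left(-4,7 \right)} \right)} + \left(-13 - 9\right)^{2}\right) \left(l{\left(38,-7 \right)} + 3707\right) = \left(\left(-24 + 4\right) + \left(-13 - 9\right)^{2}\right) \left(- \frac{1}{8} + 3707\right) = \left(-20 + \left(-22\right)^{2}\right) \frac{29655}{8} = \left(-20 + 484\right) \frac{29655}{8} = 464 \cdot \frac{29655}{8} = 1719990$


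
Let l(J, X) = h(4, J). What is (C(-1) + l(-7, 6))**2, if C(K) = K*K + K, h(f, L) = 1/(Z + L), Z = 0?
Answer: 1/49 ≈ 0.020408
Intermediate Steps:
h(f, L) = 1/L (h(f, L) = 1/(0 + L) = 1/L)
C(K) = K + K**2 (C(K) = K**2 + K = K + K**2)
l(J, X) = 1/J
(C(-1) + l(-7, 6))**2 = (-(1 - 1) + 1/(-7))**2 = (-1*0 - 1/7)**2 = (0 - 1/7)**2 = (-1/7)**2 = 1/49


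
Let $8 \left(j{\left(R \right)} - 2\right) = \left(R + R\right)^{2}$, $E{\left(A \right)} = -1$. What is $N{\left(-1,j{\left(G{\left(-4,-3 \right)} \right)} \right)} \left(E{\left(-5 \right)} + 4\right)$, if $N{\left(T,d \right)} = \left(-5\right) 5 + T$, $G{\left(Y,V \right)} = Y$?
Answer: $-78$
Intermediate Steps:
$j{\left(R \right)} = 2 + \frac{R^{2}}{2}$ ($j{\left(R \right)} = 2 + \frac{\left(R + R\right)^{2}}{8} = 2 + \frac{\left(2 R\right)^{2}}{8} = 2 + \frac{4 R^{2}}{8} = 2 + \frac{R^{2}}{2}$)
$N{\left(T,d \right)} = -25 + T$
$N{\left(-1,j{\left(G{\left(-4,-3 \right)} \right)} \right)} \left(E{\left(-5 \right)} + 4\right) = \left(-25 - 1\right) \left(-1 + 4\right) = \left(-26\right) 3 = -78$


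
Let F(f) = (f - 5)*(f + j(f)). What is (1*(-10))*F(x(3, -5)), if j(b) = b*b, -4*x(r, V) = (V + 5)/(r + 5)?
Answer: 0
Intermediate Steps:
x(r, V) = -(5 + V)/(4*(5 + r)) (x(r, V) = -(V + 5)/(4*(r + 5)) = -(5 + V)/(4*(5 + r)))
j(b) = b²
F(f) = (-5 + f)*(f + f²) (F(f) = (f - 5)*(f + f²) = (-5 + f)*(f + f²))
(1*(-10))*F(x(3, -5)) = (1*(-10))*(((-5 - 1*(-5))/(4*(5 + 3)))*(-5 + ((-5 - 1*(-5))/(4*(5 + 3)))² - (-5 - 1*(-5))/(5 + 3))) = -10*(¼)*(-5 + 5)/8*(-5 + ((¼)*(-5 + 5)/8)² - (-5 + 5)/8) = -10*(¼)*(⅛)*0*(-5 + ((¼)*(⅛)*0)² - 0/8) = -0*(-5 + 0² - 4*0) = -0*(-5 + 0 + 0) = -0*(-5) = -10*0 = 0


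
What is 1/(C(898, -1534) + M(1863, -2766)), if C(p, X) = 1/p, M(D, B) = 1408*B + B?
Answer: -898/3499770011 ≈ -2.5659e-7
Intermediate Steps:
M(D, B) = 1409*B
1/(C(898, -1534) + M(1863, -2766)) = 1/(1/898 + 1409*(-2766)) = 1/(1/898 - 3897294) = 1/(-3499770011/898) = -898/3499770011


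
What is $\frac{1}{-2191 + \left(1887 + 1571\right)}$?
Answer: $\frac{1}{1267} \approx 0.00078927$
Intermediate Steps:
$\frac{1}{-2191 + \left(1887 + 1571\right)} = \frac{1}{-2191 + 3458} = \frac{1}{1267}$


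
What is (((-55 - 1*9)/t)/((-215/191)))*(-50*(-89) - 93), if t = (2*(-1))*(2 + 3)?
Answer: -26629984/1075 ≈ -24772.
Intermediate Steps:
t = -10 (t = -2*5 = -10)
(((-55 - 1*9)/t)/((-215/191)))*(-50*(-89) - 93) = (((-55 - 1*9)/(-10))/((-215/191)))*(-50*(-89) - 93) = (((-55 - 9)*(-⅒))/((-215*1/191)))*(4450 - 93) = ((-64*(-⅒))/(-215/191))*4357 = ((32/5)*(-191/215))*4357 = -6112/1075*4357 = -26629984/1075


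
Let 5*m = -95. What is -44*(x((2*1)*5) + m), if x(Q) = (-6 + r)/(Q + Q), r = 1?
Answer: 847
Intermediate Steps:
m = -19 (m = (1/5)*(-95) = -19)
x(Q) = -5/(2*Q) (x(Q) = (-6 + 1)/(Q + Q) = -5*1/(2*Q) = -5/(2*Q))
-44*(x((2*1)*5) + m) = -44*(-5/(2*((2*1)*5)) - 19) = -44*(-5/(2*(2*5)) - 19) = -44*(-5/2/10 - 19) = -44*(-5/2*1/10 - 19) = -44*(-1/4 - 19) = -44*(-77/4) = 847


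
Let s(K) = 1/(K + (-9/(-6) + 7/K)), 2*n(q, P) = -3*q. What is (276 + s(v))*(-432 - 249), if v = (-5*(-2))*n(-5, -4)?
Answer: -2159528634/11489 ≈ -1.8797e+5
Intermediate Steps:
n(q, P) = -3*q/2 (n(q, P) = (-3*q)/2 = -3*q/2)
v = 75 (v = (-5*(-2))*(-3/2*(-5)) = 10*(15/2) = 75)
s(K) = 1/(3/2 + K + 7/K) (s(K) = 1/(K + (-9*(-1/6) + 7/K)) = 1/(K + (3/2 + 7/K)) = 1/(3/2 + K + 7/K))
(276 + s(v))*(-432 - 249) = (276 + 2*75/(14 + 2*75**2 + 3*75))*(-432 - 249) = (276 + 2*75/(14 + 2*5625 + 225))*(-681) = (276 + 2*75/(14 + 11250 + 225))*(-681) = (276 + 2*75/11489)*(-681) = (276 + 2*75*(1/11489))*(-681) = (276 + 150/11489)*(-681) = (3171114/11489)*(-681) = -2159528634/11489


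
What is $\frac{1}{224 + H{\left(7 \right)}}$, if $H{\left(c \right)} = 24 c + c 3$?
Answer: $\frac{1}{413} \approx 0.0024213$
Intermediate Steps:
$H{\left(c \right)} = 27 c$ ($H{\left(c \right)} = 24 c + 3 c = 27 c$)
$\frac{1}{224 + H{\left(7 \right)}} = \frac{1}{224 + 27 \cdot 7} = \frac{1}{224 + 189} = \frac{1}{413}$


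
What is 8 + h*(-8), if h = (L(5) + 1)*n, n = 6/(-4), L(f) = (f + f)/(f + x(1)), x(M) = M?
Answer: 40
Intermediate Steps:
L(f) = 2*f/(1 + f) (L(f) = (f + f)/(f + 1) = (2*f)/(1 + f) = 2*f/(1 + f))
n = -3/2 (n = 6*(-¼) = -3/2 ≈ -1.5000)
h = -4 (h = (2*5/(1 + 5) + 1)*(-3/2) = (2*5/6 + 1)*(-3/2) = (2*5*(⅙) + 1)*(-3/2) = (5/3 + 1)*(-3/2) = (8/3)*(-3/2) = -4)
8 + h*(-8) = 8 - 4*(-8) = 8 + 32 = 40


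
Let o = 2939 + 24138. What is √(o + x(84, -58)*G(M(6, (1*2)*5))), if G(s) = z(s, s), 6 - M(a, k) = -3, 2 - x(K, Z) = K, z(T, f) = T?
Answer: √26339 ≈ 162.29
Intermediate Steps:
x(K, Z) = 2 - K
M(a, k) = 9 (M(a, k) = 6 - 1*(-3) = 6 + 3 = 9)
o = 27077
G(s) = s
√(o + x(84, -58)*G(M(6, (1*2)*5))) = √(27077 + (2 - 1*84)*9) = √(27077 + (2 - 84)*9) = √(27077 - 82*9) = √(27077 - 738) = √26339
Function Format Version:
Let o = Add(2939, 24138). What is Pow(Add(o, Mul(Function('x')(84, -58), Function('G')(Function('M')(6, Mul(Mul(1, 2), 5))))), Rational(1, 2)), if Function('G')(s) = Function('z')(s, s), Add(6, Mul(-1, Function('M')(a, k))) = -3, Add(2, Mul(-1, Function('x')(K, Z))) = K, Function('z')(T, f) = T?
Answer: Pow(26339, Rational(1, 2)) ≈ 162.29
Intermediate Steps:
Function('x')(K, Z) = Add(2, Mul(-1, K))
Function('M')(a, k) = 9 (Function('M')(a, k) = Add(6, Mul(-1, -3)) = Add(6, 3) = 9)
o = 27077
Function('G')(s) = s
Pow(Add(o, Mul(Function('x')(84, -58), Function('G')(Function('M')(6, Mul(Mul(1, 2), 5))))), Rational(1, 2)) = Pow(Add(27077, Mul(Add(2, Mul(-1, 84)), 9)), Rational(1, 2)) = Pow(Add(27077, Mul(Add(2, -84), 9)), Rational(1, 2)) = Pow(Add(27077, Mul(-82, 9)), Rational(1, 2)) = Pow(Add(27077, -738), Rational(1, 2)) = Pow(26339, Rational(1, 2))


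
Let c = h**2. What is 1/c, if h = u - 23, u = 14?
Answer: 1/81 ≈ 0.012346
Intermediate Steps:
h = -9 (h = 14 - 23 = -9)
c = 81 (c = (-9)**2 = 81)
1/c = 1/81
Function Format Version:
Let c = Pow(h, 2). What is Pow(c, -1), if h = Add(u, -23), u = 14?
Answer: Rational(1, 81) ≈ 0.012346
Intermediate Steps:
h = -9 (h = Add(14, -23) = -9)
c = 81 (c = Pow(-9, 2) = 81)
Pow(c, -1) = Pow(81, -1) = Rational(1, 81)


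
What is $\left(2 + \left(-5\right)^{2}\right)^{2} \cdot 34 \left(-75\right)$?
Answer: $-1858950$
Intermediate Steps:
$\left(2 + \left(-5\right)^{2}\right)^{2} \cdot 34 \left(-75\right) = \left(2 + 25\right)^{2} \cdot 34 \left(-75\right) = 27^{2} \cdot 34 \left(-75\right) = 729 \cdot 34 \left(-75\right) = 24786 \left(-75\right) = -1858950$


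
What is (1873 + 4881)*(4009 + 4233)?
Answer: 55666468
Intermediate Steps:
(1873 + 4881)*(4009 + 4233) = 6754*8242 = 55666468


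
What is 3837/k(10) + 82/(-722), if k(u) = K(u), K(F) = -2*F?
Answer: -1385977/7220 ≈ -191.96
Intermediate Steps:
k(u) = -2*u
3837/k(10) + 82/(-722) = 3837/((-2*10)) + 82/(-722) = 3837/(-20) + 82*(-1/722) = 3837*(-1/20) - 41/361 = -3837/20 - 41/361 = -1385977/7220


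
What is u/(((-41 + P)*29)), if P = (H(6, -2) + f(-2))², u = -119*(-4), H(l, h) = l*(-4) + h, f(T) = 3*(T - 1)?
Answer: 119/8584 ≈ 0.013863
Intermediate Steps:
f(T) = -3 + 3*T (f(T) = 3*(-1 + T) = -3 + 3*T)
H(l, h) = h - 4*l (H(l, h) = -4*l + h = h - 4*l)
u = 476
P = 1225 (P = ((-2 - 4*6) + (-3 + 3*(-2)))² = ((-2 - 24) + (-3 - 6))² = (-26 - 9)² = (-35)² = 1225)
u/(((-41 + P)*29)) = 476/(((-41 + 1225)*29)) = 476/((1184*29)) = 476/34336 = 476*(1/34336) = 119/8584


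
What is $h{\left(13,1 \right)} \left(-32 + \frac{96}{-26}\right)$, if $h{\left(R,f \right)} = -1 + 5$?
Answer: $- \frac{1856}{13} \approx -142.77$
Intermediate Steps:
$h{\left(R,f \right)} = 4$
$h{\left(13,1 \right)} \left(-32 + \frac{96}{-26}\right) = 4 \left(-32 + \frac{96}{-26}\right) = 4 \left(-32 + 96 \left(- \frac{1}{26}\right)\right) = 4 \left(-32 - \frac{48}{13}\right) = 4 \left(- \frac{464}{13}\right) = - \frac{1856}{13}$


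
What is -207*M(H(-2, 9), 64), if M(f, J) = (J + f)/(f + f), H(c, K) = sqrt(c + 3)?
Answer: -13455/2 ≈ -6727.5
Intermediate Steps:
H(c, K) = sqrt(3 + c)
M(f, J) = (J + f)/(2*f) (M(f, J) = (J + f)/((2*f)) = (J + f)*(1/(2*f)) = (J + f)/(2*f))
-207*M(H(-2, 9), 64) = -207*(64 + sqrt(3 - 2))/(2*(sqrt(3 - 2))) = -207*(64 + sqrt(1))/(2*(sqrt(1))) = -207*(64 + 1)/(2*1) = -207*65/2 = -13455/2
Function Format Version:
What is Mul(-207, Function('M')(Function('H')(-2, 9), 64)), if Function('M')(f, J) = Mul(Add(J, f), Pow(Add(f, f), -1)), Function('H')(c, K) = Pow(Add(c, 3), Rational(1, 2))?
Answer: Rational(-13455, 2) ≈ -6727.5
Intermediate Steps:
Function('H')(c, K) = Pow(Add(3, c), Rational(1, 2))
Function('M')(f, J) = Mul(Rational(1, 2), Pow(f, -1), Add(J, f)) (Function('M')(f, J) = Mul(Add(J, f), Pow(Mul(2, f), -1)) = Mul(Add(J, f), Mul(Rational(1, 2), Pow(f, -1))) = Mul(Rational(1, 2), Pow(f, -1), Add(J, f)))
Mul(-207, Function('M')(Function('H')(-2, 9), 64)) = Mul(-207, Mul(Rational(1, 2), Pow(Pow(Add(3, -2), Rational(1, 2)), -1), Add(64, Pow(Add(3, -2), Rational(1, 2))))) = Mul(-207, Mul(Rational(1, 2), Pow(Pow(1, Rational(1, 2)), -1), Add(64, Pow(1, Rational(1, 2))))) = Mul(-207, Mul(Rational(1, 2), Pow(1, -1), Add(64, 1))) = Mul(-207, Mul(Rational(1, 2), 1, 65)) = Mul(-207, Rational(65, 2)) = Rational(-13455, 2)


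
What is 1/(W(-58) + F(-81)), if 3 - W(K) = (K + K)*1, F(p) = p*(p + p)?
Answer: 1/13241 ≈ 7.5523e-5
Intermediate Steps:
F(p) = 2*p² (F(p) = p*(2*p) = 2*p²)
W(K) = 3 - 2*K (W(K) = 3 - (K + K) = 3 - 2*K)
1/(W(-58) + F(-81)) = 1/((3 - 2*(-58)) + 2*(-81)²) = 1/((3 + 116) + 2*6561) = 1/(119 + 13122) = 1/13241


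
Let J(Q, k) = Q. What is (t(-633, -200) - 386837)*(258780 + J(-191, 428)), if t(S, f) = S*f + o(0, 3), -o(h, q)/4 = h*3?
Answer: -67294425593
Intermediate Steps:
o(h, q) = -12*h (o(h, q) = -4*h*3 = -12*h)
t(S, f) = S*f (t(S, f) = S*f - 12*0 = S*f + 0 = S*f)
(t(-633, -200) - 386837)*(258780 + J(-191, 428)) = (-633*(-200) - 386837)*(258780 - 191) = (126600 - 386837)*258589 = -260237*258589 = -67294425593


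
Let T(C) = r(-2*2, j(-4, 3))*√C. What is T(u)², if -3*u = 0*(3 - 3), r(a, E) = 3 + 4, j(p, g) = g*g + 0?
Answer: 0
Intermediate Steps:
j(p, g) = g² (j(p, g) = g² + 0 = g²)
r(a, E) = 7
u = 0 (u = -0*(3 - 3) = -0*0 = -⅓*0 = 0)
T(C) = 7*√C
T(u)² = (7*√0)² = (7*0)² = 0² = 0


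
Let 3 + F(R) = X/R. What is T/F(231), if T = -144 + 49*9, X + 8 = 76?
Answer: -68607/625 ≈ -109.77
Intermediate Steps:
X = 68 (X = -8 + 76 = 68)
T = 297 (T = -144 + 441 = 297)
F(R) = -3 + 68/R
T/F(231) = 297/(-3 + 68/231) = 297/(-625/231) = 297*(-231/625) = -68607/625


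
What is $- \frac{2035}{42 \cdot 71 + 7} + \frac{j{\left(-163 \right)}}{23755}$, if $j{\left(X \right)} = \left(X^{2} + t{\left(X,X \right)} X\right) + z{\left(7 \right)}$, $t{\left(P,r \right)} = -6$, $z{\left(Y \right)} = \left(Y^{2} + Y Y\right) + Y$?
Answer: $\frac{34310403}{71003695} \approx 0.48322$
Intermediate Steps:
$z{\left(Y \right)} = Y + 2 Y^{2}$ ($z{\left(Y \right)} = \left(Y^{2} + Y^{2}\right) + Y = 2 Y^{2} + Y = Y + 2 Y^{2}$)
$j{\left(X \right)} = 105 + X^{2} - 6 X$ ($j{\left(X \right)} = \left(X^{2} - 6 X\right) + 7 \left(1 + 2 \cdot 7\right) = \left(X^{2} - 6 X\right) + 7 \left(1 + 14\right) = \left(X^{2} - 6 X\right) + 7 \cdot 15 = \left(X^{2} - 6 X\right) + 105 = 105 + X^{2} - 6 X$)
$- \frac{2035}{42 \cdot 71 + 7} + \frac{j{\left(-163 \right)}}{23755} = - \frac{2035}{42 \cdot 71 + 7} + \frac{105 + \left(-163\right)^{2} - -978}{23755} = - \frac{2035}{2982 + 7} + \left(105 + 26569 + 978\right) \frac{1}{23755} = - \frac{2035}{2989} + 27652 \cdot \frac{1}{23755} = \left(-2035\right) \frac{1}{2989} + \frac{27652}{23755} = - \frac{2035}{2989} + \frac{27652}{23755} = \frac{34310403}{71003695}$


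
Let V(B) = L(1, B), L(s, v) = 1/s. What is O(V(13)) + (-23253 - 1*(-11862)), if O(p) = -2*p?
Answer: -11393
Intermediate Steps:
V(B) = 1 (V(B) = 1/1 = 1)
O(V(13)) + (-23253 - 1*(-11862)) = -2*1 + (-23253 - 1*(-11862)) = -2 + (-23253 + 11862) = -2 - 11391 = -11393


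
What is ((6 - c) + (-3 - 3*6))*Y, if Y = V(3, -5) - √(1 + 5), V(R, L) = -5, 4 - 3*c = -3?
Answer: 260/3 + 52*√6/3 ≈ 129.12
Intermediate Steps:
c = 7/3 (c = 4/3 - ⅓*(-3) = 4/3 + 1 = 7/3 ≈ 2.3333)
Y = -5 - √6 (Y = -5 - √(1 + 5) = -5 - √6 ≈ -7.4495)
((6 - c) + (-3 - 3*6))*Y = ((6 - 1*7/3) + (-3 - 3*6))*(-5 - √6) = ((6 - 7/3) + (-3 - 18))*(-5 - √6) = (11/3 - 21)*(-5 - √6) = -52*(-5 - √6)/3 = 260/3 + 52*√6/3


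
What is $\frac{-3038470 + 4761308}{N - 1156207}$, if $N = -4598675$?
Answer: $- \frac{861419}{2877441} \approx -0.29937$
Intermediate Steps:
$\frac{-3038470 + 4761308}{N - 1156207} = \frac{-3038470 + 4761308}{-4598675 - 1156207} = \frac{1722838}{-5754882} = 1722838 \left(- \frac{1}{5754882}\right) = - \frac{861419}{2877441}$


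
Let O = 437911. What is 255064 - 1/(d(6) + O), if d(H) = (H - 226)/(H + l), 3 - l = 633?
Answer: 17424485711788/68314171 ≈ 2.5506e+5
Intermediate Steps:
l = -630 (l = 3 - 1*633 = 3 - 633 = -630)
d(H) = (-226 + H)/(-630 + H) (d(H) = (H - 226)/(H - 630) = (-226 + H)/(-630 + H))
255064 - 1/(d(6) + O) = 255064 - 1/((-226 + 6)/(-630 + 6) + 437911) = 255064 - 1/(-220/(-624) + 437911) = 255064 - 1/(-1/624*(-220) + 437911) = 255064 - 1/(55/156 + 437911) = 255064 - 1/68314171/156 = 255064 - 1*156/68314171 = 255064 - 156/68314171 = 17424485711788/68314171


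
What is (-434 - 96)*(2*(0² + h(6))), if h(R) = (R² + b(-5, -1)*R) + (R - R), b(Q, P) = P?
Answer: -31800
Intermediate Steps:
h(R) = R² - R (h(R) = (R² - R) + (R - R) = (R² - R) + 0 = R² - R)
(-434 - 96)*(2*(0² + h(6))) = (-434 - 96)*(2*(0² + 6*(-1 + 6))) = -1060*(0 + 6*5) = -1060*(0 + 30) = -1060*30 = -530*60 = -31800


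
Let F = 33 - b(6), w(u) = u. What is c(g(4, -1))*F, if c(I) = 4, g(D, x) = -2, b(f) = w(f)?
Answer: 108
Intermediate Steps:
b(f) = f
F = 27 (F = 33 - 1*6 = 33 - 6 = 27)
c(g(4, -1))*F = 4*27 = 108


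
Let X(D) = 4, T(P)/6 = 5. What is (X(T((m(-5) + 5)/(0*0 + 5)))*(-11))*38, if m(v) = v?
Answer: -1672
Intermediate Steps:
T(P) = 30 (T(P) = 6*5 = 30)
(X(T((m(-5) + 5)/(0*0 + 5)))*(-11))*38 = (4*(-11))*38 = -44*38 = -1672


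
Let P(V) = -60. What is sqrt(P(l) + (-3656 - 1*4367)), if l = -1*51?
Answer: I*sqrt(8083) ≈ 89.906*I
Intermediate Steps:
l = -51
sqrt(P(l) + (-3656 - 1*4367)) = sqrt(-60 + (-3656 - 1*4367)) = sqrt(-60 + (-3656 - 4367)) = sqrt(-60 - 8023) = sqrt(-8083) = I*sqrt(8083)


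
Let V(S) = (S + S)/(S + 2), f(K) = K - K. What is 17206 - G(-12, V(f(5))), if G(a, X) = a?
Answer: 17218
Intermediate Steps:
f(K) = 0
V(S) = 2*S/(2 + S) (V(S) = (2*S)/(2 + S) = 2*S/(2 + S))
17206 - G(-12, V(f(5))) = 17206 - 1*(-12) = 17206 + 12 = 17218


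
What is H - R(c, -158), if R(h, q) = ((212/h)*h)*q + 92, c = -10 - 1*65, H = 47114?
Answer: 80518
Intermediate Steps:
c = -75 (c = -10 - 65 = -75)
R(h, q) = 92 + 212*q (R(h, q) = 212*q + 92 = 92 + 212*q)
H - R(c, -158) = 47114 - (92 + 212*(-158)) = 47114 - (92 - 33496) = 47114 - 1*(-33404) = 47114 + 33404 = 80518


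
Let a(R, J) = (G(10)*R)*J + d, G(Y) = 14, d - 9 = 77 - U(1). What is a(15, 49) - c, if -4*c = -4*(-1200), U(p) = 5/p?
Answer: 11571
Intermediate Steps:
d = 81 (d = 9 + (77 - 5/1) = 9 + (77 - 5) = 9 + 72 = 81)
a(R, J) = 81 + 14*J*R (a(R, J) = (14*R)*J + 81 = 14*J*R + 81 = 81 + 14*J*R)
c = -1200 (c = -(-1)*(-1200) = -1/4*4800 = -1200)
a(15, 49) - c = (81 + 14*49*15) - 1*(-1200) = (81 + 10290) + 1200 = 10371 + 1200 = 11571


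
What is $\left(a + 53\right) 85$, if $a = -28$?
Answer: $2125$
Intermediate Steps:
$\left(a + 53\right) 85 = \left(-28 + 53\right) 85 = 25 \cdot 85 = 2125$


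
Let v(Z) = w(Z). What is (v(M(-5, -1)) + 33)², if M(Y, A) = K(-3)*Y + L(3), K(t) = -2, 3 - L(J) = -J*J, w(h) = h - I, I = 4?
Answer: 2601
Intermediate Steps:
w(h) = -4 + h (w(h) = h - 1*4 = h - 4 = -4 + h)
L(J) = 3 + J² (L(J) = 3 - (-1)*J*J = 3 - (-1)*J² = 3 + J²)
M(Y, A) = 12 - 2*Y (M(Y, A) = -2*Y + (3 + 3²) = -2*Y + (3 + 9) = -2*Y + 12 = 12 - 2*Y)
v(Z) = -4 + Z
(v(M(-5, -1)) + 33)² = ((-4 + (12 - 2*(-5))) + 33)² = ((-4 + (12 + 10)) + 33)² = ((-4 + 22) + 33)² = (18 + 33)² = 51² = 2601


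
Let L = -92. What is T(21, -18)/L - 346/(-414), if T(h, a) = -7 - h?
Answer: 236/207 ≈ 1.1401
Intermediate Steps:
T(21, -18)/L - 346/(-414) = (-7 - 1*21)/(-92) - 346/(-414) = (-7 - 21)*(-1/92) - 346*(-1/414) = -28*(-1/92) + 173/207 = 7/23 + 173/207 = 236/207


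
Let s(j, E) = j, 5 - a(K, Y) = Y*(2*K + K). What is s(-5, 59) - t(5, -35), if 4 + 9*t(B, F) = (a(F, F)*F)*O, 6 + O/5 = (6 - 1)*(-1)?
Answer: 2354903/3 ≈ 7.8497e+5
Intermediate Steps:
a(K, Y) = 5 - 3*K*Y (a(K, Y) = 5 - Y*(2*K + K) = 5 - Y*3*K = 5 - 3*K*Y)
O = -55 (O = -30 + 5*((6 - 1)*(-1)) = -30 + 5*(5*(-1)) = -30 + 5*(-5) = -30 - 25 = -55)
t(B, F) = -4/9 - 55*F*(5 - 3*F²)/9 (t(B, F) = -4/9 + (((5 - 3*F*F)*F)*(-55))/9 = -4/9 + (((5 - 3*F²)*F)*(-55))/9 = -4/9 + ((F*(5 - 3*F²))*(-55))/9 = -4/9 + (-55*F*(5 - 3*F²))/9 = -4/9 - 55*F*(5 - 3*F²)/9)
s(-5, 59) - t(5, -35) = -5 - (-4/9 - 275/9*(-35) + (55/3)*(-35)³) = -5 - (-4/9 + 9625/9 + (55/3)*(-42875)) = -5 - (-4/9 + 9625/9 - 2358125/3) = -5 - 1*(-2354918/3) = -5 + 2354918/3 = 2354903/3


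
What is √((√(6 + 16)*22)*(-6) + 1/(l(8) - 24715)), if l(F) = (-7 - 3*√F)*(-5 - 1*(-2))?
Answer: √(-2 - 6519216*√22 + 9504*√11)/(2*√(12347 - 9*√2)) ≈ 24.882*I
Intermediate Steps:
l(F) = 21 + 9*√F (l(F) = (-7 - 3*√F)*(-5 + 2) = (-7 - 3*√F)*(-3) = 21 + 9*√F)
√((√(6 + 16)*22)*(-6) + 1/(l(8) - 24715)) = √((√(6 + 16)*22)*(-6) + 1/((21 + 9*√8) - 24715)) = √((√22*22)*(-6) + 1/((21 + 9*(2*√2)) - 24715)) = √((22*√22)*(-6) + 1/((21 + 18*√2) - 24715)) = √(-132*√22 + 1/(-24694 + 18*√2)) = √(1/(-24694 + 18*√2) - 132*√22)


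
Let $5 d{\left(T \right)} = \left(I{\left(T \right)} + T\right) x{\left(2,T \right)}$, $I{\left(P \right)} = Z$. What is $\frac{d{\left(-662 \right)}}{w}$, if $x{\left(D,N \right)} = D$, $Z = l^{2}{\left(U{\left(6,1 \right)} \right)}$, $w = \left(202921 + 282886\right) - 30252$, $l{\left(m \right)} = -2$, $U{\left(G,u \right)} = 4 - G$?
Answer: $- \frac{1316}{2277775} \approx -0.00057776$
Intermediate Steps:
$w = 455555$ ($w = 485807 - 30252 = 455555$)
$Z = 4$ ($Z = \left(-2\right)^{2} = 4$)
$I{\left(P \right)} = 4$
$d{\left(T \right)} = \frac{8}{5} + \frac{2 T}{5}$ ($d{\left(T \right)} = \frac{\left(4 + T\right) 2}{5} = \frac{8 + 2 T}{5} = \frac{8}{5} + \frac{2 T}{5}$)
$\frac{d{\left(-662 \right)}}{w} = \frac{\frac{8}{5} + \frac{2}{5} \left(-662\right)}{455555} = \left(\frac{8}{5} - \frac{1324}{5}\right) \frac{1}{455555} = \left(- \frac{1316}{5}\right) \frac{1}{455555} = - \frac{1316}{2277775}$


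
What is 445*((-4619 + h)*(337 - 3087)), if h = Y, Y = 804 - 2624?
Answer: 7879726250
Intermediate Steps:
Y = -1820
h = -1820
445*((-4619 + h)*(337 - 3087)) = 445*((-4619 - 1820)*(337 - 3087)) = 445*(-6439*(-2750)) = 445*17707250 = 7879726250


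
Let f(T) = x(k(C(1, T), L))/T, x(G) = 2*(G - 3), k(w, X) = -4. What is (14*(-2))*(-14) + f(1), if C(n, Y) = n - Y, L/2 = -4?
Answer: 378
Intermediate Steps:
L = -8 (L = 2*(-4) = -8)
x(G) = -6 + 2*G (x(G) = 2*(-3 + G) = -6 + 2*G)
f(T) = -14/T (f(T) = (-6 + 2*(-4))/T = (-6 - 8)/T = -14/T)
(14*(-2))*(-14) + f(1) = (14*(-2))*(-14) - 14/1 = -28*(-14) - 14*1 = 392 - 14 = 378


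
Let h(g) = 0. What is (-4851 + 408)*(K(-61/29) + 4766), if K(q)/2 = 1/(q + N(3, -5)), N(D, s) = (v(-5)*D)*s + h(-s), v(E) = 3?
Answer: -14462627007/683 ≈ -2.1175e+7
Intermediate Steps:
N(D, s) = 3*D*s (N(D, s) = (3*D)*s + 0 = 3*D*s + 0 = 3*D*s)
K(q) = 2/(-45 + q) (K(q) = 2/(q + 3*3*(-5)) = 2/(q - 45) = 2/(-45 + q))
(-4851 + 408)*(K(-61/29) + 4766) = (-4851 + 408)*(2/(-45 - 61/29) + 4766) = -4443*(2/(-45 - 61*1/29) + 4766) = -4443*(2/(-45 - 61/29) + 4766) = -4443*(2/(-1366/29) + 4766) = -4443*(2*(-29/1366) + 4766) = -4443*(-29/683 + 4766) = -4443*3255149/683 = -14462627007/683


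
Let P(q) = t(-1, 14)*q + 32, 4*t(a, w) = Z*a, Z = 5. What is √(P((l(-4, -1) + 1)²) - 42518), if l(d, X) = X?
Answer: I*√42486 ≈ 206.12*I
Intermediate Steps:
t(a, w) = 5*a/4 (t(a, w) = (5*a)/4 = 5*a/4)
P(q) = 32 - 5*q/4 (P(q) = ((5/4)*(-1))*q + 32 = -5*q/4 + 32 = 32 - 5*q/4)
√(P((l(-4, -1) + 1)²) - 42518) = √((32 - 5*(-1 + 1)²/4) - 42518) = √((32 - 5/4*0²) - 42518) = √((32 - 5/4*0) - 42518) = √((32 + 0) - 42518) = √(32 - 42518) = √(-42486) = I*√42486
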